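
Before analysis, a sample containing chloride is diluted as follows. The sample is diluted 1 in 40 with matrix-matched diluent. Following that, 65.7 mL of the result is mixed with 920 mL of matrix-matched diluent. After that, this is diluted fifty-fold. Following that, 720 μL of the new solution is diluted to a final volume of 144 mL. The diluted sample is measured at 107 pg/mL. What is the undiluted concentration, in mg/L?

Overall dilution factor = 40 × 15.00 × 50 × 200 = 6.00 × 10⁶.
Original = 107 pg/mL × 6.00 × 10⁶ = 6.42 × 10⁸ pg/mL = 642 mg/L.

642 mg/L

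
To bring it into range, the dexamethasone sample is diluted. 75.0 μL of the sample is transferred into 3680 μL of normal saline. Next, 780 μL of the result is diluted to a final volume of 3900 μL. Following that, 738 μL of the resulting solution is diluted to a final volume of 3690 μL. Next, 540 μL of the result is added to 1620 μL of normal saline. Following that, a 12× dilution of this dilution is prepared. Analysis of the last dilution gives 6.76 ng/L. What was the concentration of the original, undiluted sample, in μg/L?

Overall dilution factor = 50.07 × 5 × 5 × 4 × 12 = 6.01 × 10⁴.
Original = 6.76 ng/L × 6.01 × 10⁴ = 4.06 × 10⁵ ng/L = 406 μg/L.

406 μg/L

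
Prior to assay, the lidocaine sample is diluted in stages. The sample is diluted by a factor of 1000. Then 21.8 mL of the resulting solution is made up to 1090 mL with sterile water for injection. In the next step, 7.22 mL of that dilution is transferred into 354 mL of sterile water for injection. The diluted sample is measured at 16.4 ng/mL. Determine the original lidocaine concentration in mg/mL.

Overall dilution factor = 1000 × 50 × 50.03 = 2.50 × 10⁶.
Original = 16.4 ng/mL × 2.50 × 10⁶ = 4.10 × 10⁷ ng/mL = 41.0 mg/mL.

41.0 mg/mL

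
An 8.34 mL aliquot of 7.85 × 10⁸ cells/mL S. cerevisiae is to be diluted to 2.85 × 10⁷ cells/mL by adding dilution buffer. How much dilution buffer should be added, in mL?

221 mL

V₂ = C₁V₁/C₂ = 7.85 × 10⁸ × 8.34 / 2.85 × 10⁷ = 230 mL.
Diluent to add = V₂ − V₁ = 230 − 8.34 = 221 mL.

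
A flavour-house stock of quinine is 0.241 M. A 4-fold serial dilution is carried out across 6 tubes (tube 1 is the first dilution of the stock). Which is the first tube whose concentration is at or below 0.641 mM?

tube 5

Tube n has concentration 0.241 M / 4ⁿ.
Need 4ⁿ ≥ 0.241 M / 0.641 mM = 376, so n ≥ 4.28.
First such tube: n = 5.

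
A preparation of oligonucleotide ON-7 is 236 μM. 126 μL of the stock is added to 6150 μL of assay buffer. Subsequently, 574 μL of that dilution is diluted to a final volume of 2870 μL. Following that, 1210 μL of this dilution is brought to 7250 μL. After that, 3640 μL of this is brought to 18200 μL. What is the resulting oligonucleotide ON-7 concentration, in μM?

0.0316 μM

Overall dilution factor = 49.81 × 5 × 5.992 × 5 = 7461.
236 μM / 7461 = 0.0316 μM.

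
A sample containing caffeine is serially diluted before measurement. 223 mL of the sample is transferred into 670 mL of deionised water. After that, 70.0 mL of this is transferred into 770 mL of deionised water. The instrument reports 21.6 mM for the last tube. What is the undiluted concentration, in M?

1.04 M

Overall dilution factor = 4.004 × 12 = 48.1.
Original = 21.6 mM × 48.1 = 1038 mM = 1.04 M.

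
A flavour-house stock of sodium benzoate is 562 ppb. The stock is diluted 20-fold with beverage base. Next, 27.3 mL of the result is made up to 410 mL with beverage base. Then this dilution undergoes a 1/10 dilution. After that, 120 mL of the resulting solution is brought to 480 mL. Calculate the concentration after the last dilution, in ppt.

Overall dilution factor = 20 × 15.02 × 10 × 4 = 1.20 × 10⁴.
562 ppb / 1.20 × 10⁴ = 0.0468 ppb = 46.8 ppt.

46.8 ppt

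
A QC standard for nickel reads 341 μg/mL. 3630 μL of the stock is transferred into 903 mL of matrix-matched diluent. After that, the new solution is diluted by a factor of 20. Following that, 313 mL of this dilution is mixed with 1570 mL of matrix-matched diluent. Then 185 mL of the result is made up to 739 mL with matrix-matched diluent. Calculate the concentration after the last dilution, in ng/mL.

2.84 ng/mL

Overall dilution factor = 249.8 × 20 × 6.016 × 3.995 = 1.20 × 10⁵.
341 μg/mL / 1.20 × 10⁵ = 2.84 × 10⁻³ μg/mL = 2.84 ng/mL.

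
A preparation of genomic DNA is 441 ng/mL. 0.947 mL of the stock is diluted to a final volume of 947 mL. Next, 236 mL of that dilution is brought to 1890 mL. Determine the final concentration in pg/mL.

Overall dilution factor = 1000 × 8.008 = 8008.
441 ng/mL / 8008 = 0.0551 ng/mL = 55.1 pg/mL.

55.1 pg/mL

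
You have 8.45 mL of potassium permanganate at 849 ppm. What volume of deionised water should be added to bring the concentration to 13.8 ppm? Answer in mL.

V₂ = C₁V₁/C₂ = 849 × 8.45 / 13.8 = 520 mL.
Diluent to add = V₂ − V₁ = 520 − 8.45 = 511 mL.

511 mL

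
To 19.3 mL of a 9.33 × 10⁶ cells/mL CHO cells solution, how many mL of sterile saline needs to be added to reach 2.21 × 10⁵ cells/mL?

V₂ = C₁V₁/C₂ = 9.33 × 10⁶ × 19.3 / 2.21 × 10⁵ = 815 mL.
Diluent to add = V₂ − V₁ = 815 − 19.3 = 795 mL.

795 mL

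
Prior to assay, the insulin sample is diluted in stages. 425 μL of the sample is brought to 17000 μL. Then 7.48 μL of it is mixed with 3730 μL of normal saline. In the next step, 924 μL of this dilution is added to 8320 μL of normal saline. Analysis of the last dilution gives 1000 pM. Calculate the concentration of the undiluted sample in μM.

Overall dilution factor = 40 × 499.7 × 10.00 = 2.00 × 10⁵.
Original = 1000 pM × 2.00 × 10⁵ = 2.00 × 10⁸ pM = 200 μM.

200 μM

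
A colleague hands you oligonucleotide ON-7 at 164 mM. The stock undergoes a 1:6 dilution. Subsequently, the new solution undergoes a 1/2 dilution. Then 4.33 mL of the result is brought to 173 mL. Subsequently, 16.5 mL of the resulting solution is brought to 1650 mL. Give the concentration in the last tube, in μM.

3.42 μM

Overall dilution factor = 6 × 2 × 39.95 × 100 = 4.79 × 10⁴.
164 mM / 4.79 × 10⁴ = 3.42 × 10⁻³ mM = 3.42 μM.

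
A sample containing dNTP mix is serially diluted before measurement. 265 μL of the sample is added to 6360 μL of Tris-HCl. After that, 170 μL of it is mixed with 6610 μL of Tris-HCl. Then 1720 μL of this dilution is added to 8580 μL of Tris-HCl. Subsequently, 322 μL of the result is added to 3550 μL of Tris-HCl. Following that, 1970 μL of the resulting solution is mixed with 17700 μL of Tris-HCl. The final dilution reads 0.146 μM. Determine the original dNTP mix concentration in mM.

105 mM

Overall dilution factor = 25 × 39.88 × 5.988 × 12.02 × 9.985 = 7.17 × 10⁵.
Original = 0.146 μM × 7.17 × 10⁵ = 1.05 × 10⁵ μM = 105 mM.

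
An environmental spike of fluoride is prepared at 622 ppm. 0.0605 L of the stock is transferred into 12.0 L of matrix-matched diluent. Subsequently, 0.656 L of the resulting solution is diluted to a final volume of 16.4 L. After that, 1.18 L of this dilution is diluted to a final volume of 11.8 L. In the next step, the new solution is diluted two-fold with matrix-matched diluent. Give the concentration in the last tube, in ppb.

6.24 ppb

Overall dilution factor = 199.3 × 25 × 10 × 2 = 9.97 × 10⁴.
622 ppm / 9.97 × 10⁴ = 6.24 × 10⁻³ ppm = 6.24 ppb.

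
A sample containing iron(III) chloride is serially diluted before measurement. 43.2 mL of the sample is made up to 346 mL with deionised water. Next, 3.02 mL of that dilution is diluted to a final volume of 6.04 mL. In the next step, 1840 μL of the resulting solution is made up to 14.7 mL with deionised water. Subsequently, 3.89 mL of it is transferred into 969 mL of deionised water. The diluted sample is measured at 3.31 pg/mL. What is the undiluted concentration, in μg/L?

Overall dilution factor = 8.009 × 2 × 7.989 × 250.1 = 3.20 × 10⁴.
Original = 3.31 pg/mL × 3.20 × 10⁴ = 1.06 × 10⁵ pg/mL = 106 μg/L.

106 μg/L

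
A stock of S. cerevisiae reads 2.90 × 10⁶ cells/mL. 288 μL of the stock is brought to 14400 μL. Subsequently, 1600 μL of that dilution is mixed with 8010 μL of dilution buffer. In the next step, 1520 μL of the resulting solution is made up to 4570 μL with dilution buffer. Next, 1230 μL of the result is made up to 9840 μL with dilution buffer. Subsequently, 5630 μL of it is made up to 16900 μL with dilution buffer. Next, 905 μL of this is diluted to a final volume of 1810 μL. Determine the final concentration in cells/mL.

66.9 cells/mL

Overall dilution factor = 50 × 6.006 × 3.007 × 8 × 3.002 × 2 = 4.34 × 10⁴.
2.90 × 10⁶ cells/mL / 4.34 × 10⁴ = 66.9 cells/mL.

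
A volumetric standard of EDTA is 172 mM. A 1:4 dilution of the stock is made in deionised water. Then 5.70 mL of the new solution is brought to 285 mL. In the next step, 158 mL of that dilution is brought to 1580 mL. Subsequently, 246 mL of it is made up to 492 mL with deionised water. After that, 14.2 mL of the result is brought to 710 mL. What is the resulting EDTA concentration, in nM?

Overall dilution factor = 4 × 50 × 10 × 2 × 50 = 2.00 × 10⁵.
172 mM / 2.00 × 10⁵ = 8.60 × 10⁻⁴ mM = 860 nM.

860 nM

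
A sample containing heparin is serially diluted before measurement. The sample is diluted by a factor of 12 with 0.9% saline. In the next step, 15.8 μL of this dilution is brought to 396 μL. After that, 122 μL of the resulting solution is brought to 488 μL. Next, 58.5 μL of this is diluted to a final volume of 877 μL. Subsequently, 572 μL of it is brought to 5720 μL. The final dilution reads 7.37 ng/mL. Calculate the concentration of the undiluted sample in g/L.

Overall dilution factor = 12 × 25.06 × 4 × 14.99 × 10 = 1.80 × 10⁵.
Original = 7.37 ng/mL × 1.80 × 10⁵ = 1.33 × 10⁶ ng/mL = 1.33 g/L.

1.33 g/L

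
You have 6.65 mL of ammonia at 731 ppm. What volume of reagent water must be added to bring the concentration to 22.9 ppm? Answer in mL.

206 mL

V₂ = C₁V₁/C₂ = 731 × 6.65 / 22.9 = 212 mL.
Diluent to add = V₂ − V₁ = 212 − 6.65 = 206 mL.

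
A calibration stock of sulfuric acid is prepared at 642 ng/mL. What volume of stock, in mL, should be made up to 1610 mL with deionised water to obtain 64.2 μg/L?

161 mL

64.2 μg/L = 64.2 ng/mL.
V₁ = C₂V₂/C₁ = 64.2 × 1610 / 642 = 161 mL.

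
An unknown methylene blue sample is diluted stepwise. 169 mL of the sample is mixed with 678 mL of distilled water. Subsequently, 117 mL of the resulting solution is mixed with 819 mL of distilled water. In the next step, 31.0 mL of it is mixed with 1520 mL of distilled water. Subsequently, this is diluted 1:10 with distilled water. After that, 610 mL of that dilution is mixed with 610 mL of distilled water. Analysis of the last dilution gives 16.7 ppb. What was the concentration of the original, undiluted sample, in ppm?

670 ppm

Overall dilution factor = 5.012 × 8 × 50.03 × 10 × 2 = 4.01 × 10⁴.
Original = 16.7 ppb × 4.01 × 10⁴ = 6.70 × 10⁵ ppb = 670 ppm.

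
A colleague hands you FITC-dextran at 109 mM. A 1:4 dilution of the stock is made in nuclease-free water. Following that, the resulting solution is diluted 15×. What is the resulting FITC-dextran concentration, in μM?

Overall dilution factor = 4 × 15 = 60.0.
109 mM / 60.0 = 1.82 mM = 1820 μM.

1820 μM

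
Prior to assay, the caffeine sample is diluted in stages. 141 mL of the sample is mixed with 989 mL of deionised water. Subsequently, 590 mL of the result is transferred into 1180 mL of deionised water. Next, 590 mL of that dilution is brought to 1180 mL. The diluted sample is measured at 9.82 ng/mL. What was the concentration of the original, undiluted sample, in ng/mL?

472 ng/mL

Overall dilution factor = 8.014 × 3 × 2 = 48.1.
Original = 9.82 ng/mL × 48.1 = 472 ng/mL.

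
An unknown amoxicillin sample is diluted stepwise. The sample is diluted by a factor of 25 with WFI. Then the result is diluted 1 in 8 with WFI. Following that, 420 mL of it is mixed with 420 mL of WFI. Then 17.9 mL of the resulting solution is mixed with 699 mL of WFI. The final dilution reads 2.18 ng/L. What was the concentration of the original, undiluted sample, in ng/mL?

34.9 ng/mL

Overall dilution factor = 25 × 8 × 2 × 40.05 = 1.60 × 10⁴.
Original = 2.18 ng/L × 1.60 × 10⁴ = 3.49 × 10⁴ ng/L = 34.9 ng/mL.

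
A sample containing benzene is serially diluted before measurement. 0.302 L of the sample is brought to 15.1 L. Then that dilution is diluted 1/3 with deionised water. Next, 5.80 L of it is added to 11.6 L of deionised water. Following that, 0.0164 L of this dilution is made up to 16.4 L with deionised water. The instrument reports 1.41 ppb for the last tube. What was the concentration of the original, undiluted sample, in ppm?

634 ppm

Overall dilution factor = 50 × 3 × 3 × 1000 = 4.50 × 10⁵.
Original = 1.41 ppb × 4.50 × 10⁵ = 6.34 × 10⁵ ppb = 634 ppm.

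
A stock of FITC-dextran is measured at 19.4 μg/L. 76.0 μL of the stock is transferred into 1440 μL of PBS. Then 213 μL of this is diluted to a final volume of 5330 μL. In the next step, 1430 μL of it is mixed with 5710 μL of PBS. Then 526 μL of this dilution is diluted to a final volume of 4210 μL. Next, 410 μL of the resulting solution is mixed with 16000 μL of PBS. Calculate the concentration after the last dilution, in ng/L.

0.0243 ng/L

Overall dilution factor = 19.95 × 25.02 × 4.993 × 8.004 × 40.02 = 7.98 × 10⁵.
19.4 μg/L / 7.98 × 10⁵ = 2.43 × 10⁻⁵ μg/L = 0.0243 ng/L.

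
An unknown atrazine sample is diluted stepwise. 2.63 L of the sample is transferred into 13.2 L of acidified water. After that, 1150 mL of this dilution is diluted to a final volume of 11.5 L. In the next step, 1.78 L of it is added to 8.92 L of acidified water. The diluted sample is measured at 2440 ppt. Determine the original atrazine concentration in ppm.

0.883 ppm

Overall dilution factor = 6.019 × 10 × 6.011 = 362.
Original = 2440 ppt × 362 = 8.83 × 10⁵ ppt = 0.883 ppm.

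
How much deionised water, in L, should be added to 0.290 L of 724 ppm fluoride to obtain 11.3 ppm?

V₂ = C₁V₁/C₂ = 724 × 0.290 / 11.3 = 18.6 L.
Diluent to add = V₂ − V₁ = 18.6 − 0.290 = 18.3 L.

18.3 L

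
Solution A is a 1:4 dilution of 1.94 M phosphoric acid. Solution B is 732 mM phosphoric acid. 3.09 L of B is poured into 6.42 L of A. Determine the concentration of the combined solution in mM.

565 mM

C_A = 1.94 M / 4 = 0.485 M.
C_B = 732 mM = 0.732 M.
C_mix = (C_A·V_A + C_B·V_B)/(V_A + V_B) = (0.485×6.42 + 0.732×3.09) / 9.510 = 0.565 M = 565 mM.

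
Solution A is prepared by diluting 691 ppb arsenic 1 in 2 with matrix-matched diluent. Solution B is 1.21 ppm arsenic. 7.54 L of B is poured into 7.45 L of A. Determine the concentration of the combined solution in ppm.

C_A = 691 ppb / 2 = 346 ppb.
C_B = 1.21 ppm = 1210 ppb.
C_mix = (C_A·V_A + C_B·V_B)/(V_A + V_B) = (346×7.45 + 1210×7.54) / 14.99 = 780 ppb = 0.780 ppm.

0.780 ppm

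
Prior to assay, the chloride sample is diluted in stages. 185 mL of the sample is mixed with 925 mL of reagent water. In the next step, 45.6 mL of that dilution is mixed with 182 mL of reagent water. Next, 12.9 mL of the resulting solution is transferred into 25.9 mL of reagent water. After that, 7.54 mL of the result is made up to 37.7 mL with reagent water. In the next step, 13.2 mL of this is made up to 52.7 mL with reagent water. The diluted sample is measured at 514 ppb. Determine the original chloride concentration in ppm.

924 ppm

Overall dilution factor = 6 × 4.991 × 3.008 × 5 × 3.992 = 1798.
Original = 514 ppb × 1798 = 9.24 × 10⁵ ppb = 924 ppm.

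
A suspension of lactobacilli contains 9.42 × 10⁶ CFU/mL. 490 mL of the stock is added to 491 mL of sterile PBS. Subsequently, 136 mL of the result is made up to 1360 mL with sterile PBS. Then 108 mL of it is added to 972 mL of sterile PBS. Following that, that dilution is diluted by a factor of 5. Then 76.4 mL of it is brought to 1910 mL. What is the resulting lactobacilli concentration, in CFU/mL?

376 CFU/mL

Overall dilution factor = 2.002 × 10 × 10 × 5 × 25 = 2.50 × 10⁴.
9.42 × 10⁶ CFU/mL / 2.50 × 10⁴ = 376 CFU/mL.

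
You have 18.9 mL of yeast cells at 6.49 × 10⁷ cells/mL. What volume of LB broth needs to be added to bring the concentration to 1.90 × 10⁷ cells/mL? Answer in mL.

V₂ = C₁V₁/C₂ = 6.49 × 10⁷ × 18.9 / 1.90 × 10⁷ = 64.6 mL.
Diluent to add = V₂ − V₁ = 64.6 − 18.9 = 45.7 mL.

45.7 mL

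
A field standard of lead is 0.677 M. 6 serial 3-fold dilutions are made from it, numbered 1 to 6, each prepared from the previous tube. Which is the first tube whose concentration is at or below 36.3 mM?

Tube n has concentration 0.677 M / 3ⁿ.
Need 3ⁿ ≥ 0.677 M / 36.3 mM = 18.7, so n ≥ 2.66.
First such tube: n = 3.

tube 3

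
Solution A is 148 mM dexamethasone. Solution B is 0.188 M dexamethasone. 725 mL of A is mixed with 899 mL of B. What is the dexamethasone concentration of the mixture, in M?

C_B = 0.188 M = 188 mM.
C_mix = (C_A·V_A + C_B·V_B)/(V_A + V_B) = (148×725 + 188×899) / 1624 = 170 mM = 0.170 M.

0.170 M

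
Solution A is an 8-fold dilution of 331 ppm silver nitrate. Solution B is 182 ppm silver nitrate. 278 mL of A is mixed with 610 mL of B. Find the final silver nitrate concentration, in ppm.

138 ppm

C_A = 331 ppm / 8 = 41.4 ppm.
C_mix = (C_A·V_A + C_B·V_B)/(V_A + V_B) = (41.4×278 + 182×610) / 888.0 = 138 ppm.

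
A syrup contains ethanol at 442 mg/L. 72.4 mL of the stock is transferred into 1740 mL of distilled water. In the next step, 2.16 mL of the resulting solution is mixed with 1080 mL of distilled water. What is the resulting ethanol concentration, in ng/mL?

35.2 ng/mL

Overall dilution factor = 25.03 × 501 = 1.25 × 10⁴.
442 mg/L / 1.25 × 10⁴ = 0.0352 mg/L = 35.2 ng/mL.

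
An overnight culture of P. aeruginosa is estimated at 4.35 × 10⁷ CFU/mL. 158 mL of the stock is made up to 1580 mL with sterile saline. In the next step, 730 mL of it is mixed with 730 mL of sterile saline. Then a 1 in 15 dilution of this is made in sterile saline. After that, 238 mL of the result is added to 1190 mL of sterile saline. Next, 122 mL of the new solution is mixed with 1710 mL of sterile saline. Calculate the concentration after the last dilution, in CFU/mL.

Overall dilution factor = 10 × 2 × 15 × 6 × 15.02 = 2.70 × 10⁴.
4.35 × 10⁷ CFU/mL / 2.70 × 10⁴ = 1610 CFU/mL.

1610 CFU/mL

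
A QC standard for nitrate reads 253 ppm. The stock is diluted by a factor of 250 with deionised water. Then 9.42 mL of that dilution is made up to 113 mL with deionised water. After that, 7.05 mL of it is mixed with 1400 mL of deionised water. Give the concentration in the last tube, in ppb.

0.423 ppb

Overall dilution factor = 250 × 12.00 × 199.6 = 5.99 × 10⁵.
253 ppm / 5.99 × 10⁵ = 4.23 × 10⁻⁴ ppm = 0.423 ppb.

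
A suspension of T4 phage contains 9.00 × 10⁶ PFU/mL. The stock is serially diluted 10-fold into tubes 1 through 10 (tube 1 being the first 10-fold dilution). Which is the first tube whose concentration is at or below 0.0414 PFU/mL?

tube 9

Tube n has concentration 9.00 × 10⁶ PFU/mL / 10ⁿ.
Need 10ⁿ ≥ 9.00 × 10⁶ PFU/mL / 0.0414 PFU/mL = 2.17 × 10⁸, so n ≥ 8.34.
First such tube: n = 9.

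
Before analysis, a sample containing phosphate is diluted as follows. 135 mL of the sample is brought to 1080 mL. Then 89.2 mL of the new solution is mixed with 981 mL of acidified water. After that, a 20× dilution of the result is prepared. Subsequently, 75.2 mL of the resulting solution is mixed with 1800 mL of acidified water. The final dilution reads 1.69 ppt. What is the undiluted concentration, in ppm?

0.0809 ppm

Overall dilution factor = 8 × 12.00 × 20 × 24.94 = 4.79 × 10⁴.
Original = 1.69 ppt × 4.79 × 10⁴ = 8.09 × 10⁴ ppt = 0.0809 ppm.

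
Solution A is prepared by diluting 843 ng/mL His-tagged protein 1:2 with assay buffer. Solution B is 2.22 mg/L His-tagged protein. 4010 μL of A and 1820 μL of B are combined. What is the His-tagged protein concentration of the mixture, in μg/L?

C_A = 843 ng/mL / 2 = 422 ng/mL.
C_B = 2.22 mg/L = 2220 ng/mL.
C_mix = (C_A·V_A + C_B·V_B)/(V_A + V_B) = (422×4010 + 2220×1820) / 5830 = 983 ng/mL = 983 μg/L.

983 μg/L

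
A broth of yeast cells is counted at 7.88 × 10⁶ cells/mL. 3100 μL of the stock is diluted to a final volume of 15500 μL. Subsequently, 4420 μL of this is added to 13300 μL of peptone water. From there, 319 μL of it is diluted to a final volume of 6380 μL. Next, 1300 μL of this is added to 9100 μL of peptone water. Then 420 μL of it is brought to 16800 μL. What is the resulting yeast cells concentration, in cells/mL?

Overall dilution factor = 5 × 4.009 × 20 × 8 × 40 = 1.28 × 10⁵.
7.88 × 10⁶ cells/mL / 1.28 × 10⁵ = 61.4 cells/mL.

61.4 cells/mL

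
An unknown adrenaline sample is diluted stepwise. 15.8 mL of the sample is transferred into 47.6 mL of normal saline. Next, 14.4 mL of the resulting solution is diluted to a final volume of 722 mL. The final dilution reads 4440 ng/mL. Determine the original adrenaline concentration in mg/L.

Overall dilution factor = 4.013 × 50.14 = 201.
Original = 4440 ng/mL × 201 = 8.93 × 10⁵ ng/mL = 893 mg/L.

893 mg/L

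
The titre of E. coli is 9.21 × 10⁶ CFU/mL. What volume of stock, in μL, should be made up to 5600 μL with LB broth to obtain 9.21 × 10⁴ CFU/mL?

56.0 μL

V₁ = C₂V₂/C₁ = 9.21 × 10⁴ × 5600 / 9.21 × 10⁶ = 56.0 μL.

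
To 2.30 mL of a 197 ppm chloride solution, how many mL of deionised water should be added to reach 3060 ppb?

146 mL

3060 ppb = 3.06 ppm.
V₂ = C₁V₁/C₂ = 197 × 2.30 / 3.06 = 148 mL.
Diluent to add = V₂ − V₁ = 148 − 2.30 = 146 mL.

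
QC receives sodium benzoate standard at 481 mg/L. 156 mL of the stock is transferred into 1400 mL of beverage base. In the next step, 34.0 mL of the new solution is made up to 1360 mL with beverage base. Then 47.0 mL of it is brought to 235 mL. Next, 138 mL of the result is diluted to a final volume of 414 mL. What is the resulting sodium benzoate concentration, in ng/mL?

Overall dilution factor = 9.974 × 40 × 5 × 3 = 5985.
481 mg/L / 5985 = 0.0804 mg/L = 80.4 ng/mL.

80.4 ng/mL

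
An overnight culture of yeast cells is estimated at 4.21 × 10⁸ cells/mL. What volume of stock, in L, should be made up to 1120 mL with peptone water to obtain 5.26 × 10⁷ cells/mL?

0.140 L

V₁ = C₂V₂/C₁ = 5.26 × 10⁷ × 1120 / 4.21 × 10⁸ = 140 mL = 0.140 L.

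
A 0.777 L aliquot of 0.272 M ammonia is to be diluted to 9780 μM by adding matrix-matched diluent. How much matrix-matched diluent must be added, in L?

9780 μM = 9.78 × 10⁻³ M.
V₂ = C₁V₁/C₂ = 0.272 × 0.777 / 9.78 × 10⁻³ = 21.6 L.
Diluent to add = V₂ − V₁ = 21.6 − 0.777 = 20.8 L.

20.8 L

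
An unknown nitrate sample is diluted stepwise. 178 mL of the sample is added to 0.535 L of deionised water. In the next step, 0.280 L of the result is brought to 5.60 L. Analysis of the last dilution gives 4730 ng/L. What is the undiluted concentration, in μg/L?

379 μg/L

Overall dilution factor = 4.006 × 20 = 80.1.
Original = 4730 ng/L × 80.1 = 3.79 × 10⁵ ng/L = 379 μg/L.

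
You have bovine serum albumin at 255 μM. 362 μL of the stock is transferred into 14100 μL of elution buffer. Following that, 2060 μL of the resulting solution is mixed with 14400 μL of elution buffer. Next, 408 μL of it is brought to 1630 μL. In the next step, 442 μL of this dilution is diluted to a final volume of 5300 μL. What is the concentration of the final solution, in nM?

16.7 nM

Overall dilution factor = 39.95 × 7.990 × 3.995 × 11.99 = 1.53 × 10⁴.
255 μM / 1.53 × 10⁴ = 0.0167 μM = 16.7 nM.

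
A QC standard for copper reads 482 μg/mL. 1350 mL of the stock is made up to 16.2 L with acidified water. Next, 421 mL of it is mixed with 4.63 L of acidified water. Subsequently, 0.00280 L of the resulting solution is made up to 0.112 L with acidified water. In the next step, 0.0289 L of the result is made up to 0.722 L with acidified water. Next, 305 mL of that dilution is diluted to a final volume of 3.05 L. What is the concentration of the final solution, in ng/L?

335 ng/L

Overall dilution factor = 12 × 12.00 × 40 × 24.98 × 10 = 1.44 × 10⁶.
482 μg/mL / 1.44 × 10⁶ = 3.35 × 10⁻⁴ μg/mL = 335 ng/L.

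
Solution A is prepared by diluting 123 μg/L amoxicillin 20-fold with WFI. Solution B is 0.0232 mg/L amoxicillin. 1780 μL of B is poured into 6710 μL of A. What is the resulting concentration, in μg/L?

9.72 μg/L

C_A = 123 μg/L / 20 = 6.15 μg/L.
C_B = 0.0232 mg/L = 23.2 μg/L.
C_mix = (C_A·V_A + C_B·V_B)/(V_A + V_B) = (6.15×6710 + 23.2×1780) / 8490 = 9.72 μg/L.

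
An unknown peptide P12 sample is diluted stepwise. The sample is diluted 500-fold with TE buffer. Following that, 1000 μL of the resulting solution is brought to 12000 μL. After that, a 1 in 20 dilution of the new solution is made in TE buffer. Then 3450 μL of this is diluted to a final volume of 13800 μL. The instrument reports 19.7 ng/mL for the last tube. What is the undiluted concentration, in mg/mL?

Overall dilution factor = 500 × 12 × 20 × 4 = 4.80 × 10⁵.
Original = 19.7 ng/mL × 4.80 × 10⁵ = 9.46 × 10⁶ ng/mL = 9.46 mg/mL.

9.46 mg/mL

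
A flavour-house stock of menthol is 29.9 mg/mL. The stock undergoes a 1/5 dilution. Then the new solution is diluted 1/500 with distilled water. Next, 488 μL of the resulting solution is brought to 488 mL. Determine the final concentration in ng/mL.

12.0 ng/mL

Overall dilution factor = 5 × 500 × 1000 = 2.50 × 10⁶.
29.9 mg/mL / 2.50 × 10⁶ = 1.20 × 10⁻⁵ mg/mL = 12.0 ng/mL.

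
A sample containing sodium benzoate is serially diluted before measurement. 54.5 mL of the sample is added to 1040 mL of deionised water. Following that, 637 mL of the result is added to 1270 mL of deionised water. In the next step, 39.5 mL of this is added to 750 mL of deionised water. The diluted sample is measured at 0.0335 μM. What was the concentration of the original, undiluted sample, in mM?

0.0403 mM

Overall dilution factor = 20.08 × 2.994 × 19.99 = 1202.
Original = 0.0335 μM × 1202 = 40.3 μM = 0.0403 mM.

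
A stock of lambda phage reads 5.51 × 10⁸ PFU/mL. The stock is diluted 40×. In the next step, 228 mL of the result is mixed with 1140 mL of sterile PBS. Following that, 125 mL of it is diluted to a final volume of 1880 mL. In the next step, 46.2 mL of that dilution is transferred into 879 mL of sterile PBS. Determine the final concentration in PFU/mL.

Overall dilution factor = 40 × 6 × 15.04 × 20.03 = 7.23 × 10⁴.
5.51 × 10⁸ PFU/mL / 7.23 × 10⁴ = 7620 PFU/mL.

7620 PFU/mL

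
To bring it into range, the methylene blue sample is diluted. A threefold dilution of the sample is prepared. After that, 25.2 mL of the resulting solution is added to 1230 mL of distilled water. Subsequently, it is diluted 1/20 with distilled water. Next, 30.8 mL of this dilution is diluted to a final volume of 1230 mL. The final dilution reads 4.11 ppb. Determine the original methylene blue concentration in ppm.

491 ppm

Overall dilution factor = 3 × 49.81 × 20 × 39.94 = 1.19 × 10⁵.
Original = 4.11 ppb × 1.19 × 10⁵ = 4.91 × 10⁵ ppb = 491 ppm.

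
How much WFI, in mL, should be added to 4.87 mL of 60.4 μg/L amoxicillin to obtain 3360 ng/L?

82.7 mL

3360 ng/L = 3.36 μg/L.
V₂ = C₁V₁/C₂ = 60.4 × 4.87 / 3.36 = 87.5 mL.
Diluent to add = V₂ − V₁ = 87.5 − 4.87 = 82.7 mL.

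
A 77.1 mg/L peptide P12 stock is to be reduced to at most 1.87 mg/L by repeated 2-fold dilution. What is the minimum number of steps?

Need 2ⁿ ≥ 41.2, so n ≥ log(41.2)/log(2) = 5.37.
Minimum whole steps: n = 6.

6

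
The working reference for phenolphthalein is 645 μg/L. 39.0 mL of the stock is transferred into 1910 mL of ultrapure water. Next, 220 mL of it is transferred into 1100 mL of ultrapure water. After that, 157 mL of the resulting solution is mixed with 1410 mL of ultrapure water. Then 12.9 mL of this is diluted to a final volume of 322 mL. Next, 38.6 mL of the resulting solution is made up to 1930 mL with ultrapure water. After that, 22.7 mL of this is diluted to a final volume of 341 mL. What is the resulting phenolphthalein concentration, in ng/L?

0.0115 ng/L

Overall dilution factor = 49.97 × 6 × 9.981 × 24.96 × 50 × 15.02 = 5.61 × 10⁷.
645 μg/L / 5.61 × 10⁷ = 1.15 × 10⁻⁵ μg/L = 0.0115 ng/L.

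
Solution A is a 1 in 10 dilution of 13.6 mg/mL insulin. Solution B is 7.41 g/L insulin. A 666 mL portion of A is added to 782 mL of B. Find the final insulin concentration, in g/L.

4.63 g/L

C_A = 13.6 mg/mL / 10 = 1.36 mg/mL.
C_B = 7.41 g/L = 7.41 mg/mL.
C_mix = (C_A·V_A + C_B·V_B)/(V_A + V_B) = (1.36×666 + 7.41×782) / 1448 = 4.63 mg/mL = 4.63 g/L.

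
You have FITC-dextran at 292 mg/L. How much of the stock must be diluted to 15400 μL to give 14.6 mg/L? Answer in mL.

0.770 mL

V₁ = C₂V₂/C₁ = 14.6 × 15400 / 292 = 770 μL = 0.770 mL.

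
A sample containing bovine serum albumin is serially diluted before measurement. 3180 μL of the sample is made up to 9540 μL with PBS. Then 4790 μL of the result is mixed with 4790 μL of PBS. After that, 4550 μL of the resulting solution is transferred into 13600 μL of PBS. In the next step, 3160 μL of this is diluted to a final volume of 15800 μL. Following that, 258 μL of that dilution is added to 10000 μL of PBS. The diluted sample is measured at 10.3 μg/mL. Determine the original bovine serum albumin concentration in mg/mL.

Overall dilution factor = 3 × 2 × 3.989 × 5 × 39.76 = 4758.
Original = 10.3 μg/mL × 4758 = 4.90 × 10⁴ μg/mL = 49.0 mg/mL.

49.0 mg/mL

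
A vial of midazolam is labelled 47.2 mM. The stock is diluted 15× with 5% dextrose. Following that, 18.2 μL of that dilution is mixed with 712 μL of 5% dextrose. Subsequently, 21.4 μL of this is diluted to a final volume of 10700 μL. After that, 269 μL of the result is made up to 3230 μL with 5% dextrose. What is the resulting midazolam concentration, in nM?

13.1 nM

Overall dilution factor = 15 × 40.12 × 500 × 12.01 = 3.61 × 10⁶.
47.2 mM / 3.61 × 10⁶ = 1.31 × 10⁻⁵ mM = 13.1 nM.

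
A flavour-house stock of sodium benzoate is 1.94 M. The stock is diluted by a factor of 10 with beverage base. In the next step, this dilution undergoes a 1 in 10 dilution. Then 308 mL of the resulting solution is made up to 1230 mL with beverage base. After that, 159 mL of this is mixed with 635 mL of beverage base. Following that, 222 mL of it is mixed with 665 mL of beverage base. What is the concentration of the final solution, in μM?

Overall dilution factor = 10 × 10 × 3.994 × 4.994 × 3.995 = 7968.
1.94 M / 7968 = 2.43 × 10⁻⁴ M = 243 μM.

243 μM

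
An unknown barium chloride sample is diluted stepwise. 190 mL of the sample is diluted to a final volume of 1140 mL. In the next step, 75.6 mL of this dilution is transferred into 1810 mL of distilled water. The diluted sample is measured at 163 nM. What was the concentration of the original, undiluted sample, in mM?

Overall dilution factor = 6 × 24.94 = 150.
Original = 163 nM × 150 = 2.44 × 10⁴ nM = 0.0244 mM.

0.0244 mM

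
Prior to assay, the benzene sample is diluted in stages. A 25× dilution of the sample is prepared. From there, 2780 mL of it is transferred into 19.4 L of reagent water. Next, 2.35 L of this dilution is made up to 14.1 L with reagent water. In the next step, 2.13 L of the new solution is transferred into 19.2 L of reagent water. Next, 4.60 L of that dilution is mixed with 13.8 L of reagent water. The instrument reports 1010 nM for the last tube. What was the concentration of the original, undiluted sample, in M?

0.0484 M

Overall dilution factor = 25 × 7.978 × 6 × 10.01 × 4 = 4.79 × 10⁴.
Original = 1010 nM × 4.79 × 10⁴ = 4.84 × 10⁷ nM = 0.0484 M.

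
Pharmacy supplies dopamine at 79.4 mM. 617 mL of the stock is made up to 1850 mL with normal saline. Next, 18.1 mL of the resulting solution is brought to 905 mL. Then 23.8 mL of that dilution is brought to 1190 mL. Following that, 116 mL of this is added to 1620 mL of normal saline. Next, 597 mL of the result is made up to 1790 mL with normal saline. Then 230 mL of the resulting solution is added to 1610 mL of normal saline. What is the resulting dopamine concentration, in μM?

Overall dilution factor = 2.998 × 50 × 50 × 14.97 × 2.998 × 8 = 2.69 × 10⁶.
79.4 mM / 2.69 × 10⁶ = 2.95 × 10⁻⁵ mM = 0.0295 μM.

0.0295 μM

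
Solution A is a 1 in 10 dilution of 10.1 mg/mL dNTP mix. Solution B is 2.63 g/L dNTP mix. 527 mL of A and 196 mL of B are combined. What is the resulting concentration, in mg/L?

C_A = 10.1 mg/mL / 10 = 1.01 mg/mL.
C_B = 2.63 g/L = 2.63 mg/mL.
C_mix = (C_A·V_A + C_B·V_B)/(V_A + V_B) = (1.01×527 + 2.63×196) / 723.0 = 1.45 mg/mL = 1450 mg/L.

1450 mg/L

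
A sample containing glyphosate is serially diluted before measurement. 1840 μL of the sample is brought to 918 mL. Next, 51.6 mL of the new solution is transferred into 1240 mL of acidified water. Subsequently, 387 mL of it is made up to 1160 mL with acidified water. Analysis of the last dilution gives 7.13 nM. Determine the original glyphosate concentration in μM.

Overall dilution factor = 498.9 × 25.03 × 2.997 = 3.74 × 10⁴.
Original = 7.13 nM × 3.74 × 10⁴ = 2.67 × 10⁵ nM = 267 μM.

267 μM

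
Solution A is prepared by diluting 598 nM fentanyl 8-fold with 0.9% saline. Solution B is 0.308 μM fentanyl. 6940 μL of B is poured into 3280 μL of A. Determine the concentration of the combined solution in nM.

233 nM

C_A = 598 nM / 8 = 74.8 nM.
C_B = 0.308 μM = 308 nM.
C_mix = (C_A·V_A + C_B·V_B)/(V_A + V_B) = (74.8×3280 + 308×6940) / 10220 = 233 nM.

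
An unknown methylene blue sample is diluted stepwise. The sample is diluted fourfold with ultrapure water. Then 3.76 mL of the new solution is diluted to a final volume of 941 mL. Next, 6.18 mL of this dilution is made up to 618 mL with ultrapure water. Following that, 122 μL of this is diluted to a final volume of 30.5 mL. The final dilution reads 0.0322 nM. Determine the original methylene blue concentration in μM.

806 μM

Overall dilution factor = 4 × 250.3 × 100 × 250 = 2.50 × 10⁷.
Original = 0.0322 nM × 2.50 × 10⁷ = 8.06 × 10⁵ nM = 806 μM.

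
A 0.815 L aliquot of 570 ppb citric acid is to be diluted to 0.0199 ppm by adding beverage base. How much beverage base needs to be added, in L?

0.0199 ppm = 19.9 ppb.
V₂ = C₁V₁/C₂ = 570 × 0.815 / 19.9 = 23.3 L.
Diluent to add = V₂ − V₁ = 23.3 − 0.815 = 22.5 L.

22.5 L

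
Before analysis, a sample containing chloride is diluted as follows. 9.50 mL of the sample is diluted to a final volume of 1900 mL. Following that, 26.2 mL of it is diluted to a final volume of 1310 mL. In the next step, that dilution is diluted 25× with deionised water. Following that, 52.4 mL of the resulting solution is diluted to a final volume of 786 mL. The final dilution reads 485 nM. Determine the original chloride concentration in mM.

Overall dilution factor = 200 × 50 × 25 × 15 = 3.75 × 10⁶.
Original = 485 nM × 3.75 × 10⁶ = 1.82 × 10⁹ nM = 1820 mM.

1820 mM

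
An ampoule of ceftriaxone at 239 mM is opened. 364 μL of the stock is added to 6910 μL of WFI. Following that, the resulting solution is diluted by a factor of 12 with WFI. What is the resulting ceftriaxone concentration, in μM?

997 μM

Overall dilution factor = 19.98 × 12 = 240.
239 mM / 240 = 0.997 mM = 997 μM.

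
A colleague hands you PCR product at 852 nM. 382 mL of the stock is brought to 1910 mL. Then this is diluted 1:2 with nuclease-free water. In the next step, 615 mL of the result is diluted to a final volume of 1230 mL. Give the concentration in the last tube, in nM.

42.6 nM

Overall dilution factor = 5 × 2 × 2 = 20.0.
852 nM / 20.0 = 42.6 nM.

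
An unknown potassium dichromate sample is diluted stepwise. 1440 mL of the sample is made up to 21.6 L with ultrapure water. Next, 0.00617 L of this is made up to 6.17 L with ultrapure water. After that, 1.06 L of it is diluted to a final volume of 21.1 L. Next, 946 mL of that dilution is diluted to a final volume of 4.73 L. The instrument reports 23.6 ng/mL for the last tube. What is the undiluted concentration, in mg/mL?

Overall dilution factor = 15 × 1000 × 19.91 × 5 = 1.49 × 10⁶.
Original = 23.6 ng/mL × 1.49 × 10⁶ = 3.52 × 10⁷ ng/mL = 35.2 mg/mL.

35.2 mg/mL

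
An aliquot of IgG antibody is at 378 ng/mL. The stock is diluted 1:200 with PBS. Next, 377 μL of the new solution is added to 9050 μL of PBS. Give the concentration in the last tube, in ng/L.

75.6 ng/L

Overall dilution factor = 200 × 25.01 = 5001.
378 ng/mL / 5001 = 0.0756 ng/mL = 75.6 ng/L.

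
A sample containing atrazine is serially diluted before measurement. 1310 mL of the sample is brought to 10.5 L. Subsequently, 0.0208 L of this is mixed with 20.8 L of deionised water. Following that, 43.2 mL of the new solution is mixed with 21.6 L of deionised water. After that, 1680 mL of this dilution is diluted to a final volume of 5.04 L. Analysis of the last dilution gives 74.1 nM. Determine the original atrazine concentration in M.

0.894 M

Overall dilution factor = 8.015 × 1001 × 501 × 3 = 1.21 × 10⁷.
Original = 74.1 nM × 1.21 × 10⁷ = 8.94 × 10⁸ nM = 0.894 M.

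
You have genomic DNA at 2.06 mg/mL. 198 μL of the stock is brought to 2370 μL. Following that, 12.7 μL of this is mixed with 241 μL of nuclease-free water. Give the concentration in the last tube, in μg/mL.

8.62 μg/mL

Overall dilution factor = 11.97 × 19.98 = 239.
2.06 mg/mL / 239 = 8.62 × 10⁻³ mg/mL = 8.62 μg/mL.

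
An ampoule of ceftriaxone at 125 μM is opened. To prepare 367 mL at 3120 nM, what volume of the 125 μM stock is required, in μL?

9160 μL

3120 nM = 3.12 μM.
V₁ = C₂V₂/C₁ = 3.12 × 367 / 125 = 9.16 mL = 9160 μL.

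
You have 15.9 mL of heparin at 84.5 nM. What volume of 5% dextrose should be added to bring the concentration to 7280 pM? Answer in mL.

7280 pM = 7.28 nM.
V₂ = C₁V₁/C₂ = 84.5 × 15.9 / 7.28 = 185 mL.
Diluent to add = V₂ − V₁ = 185 − 15.9 = 169 mL.

169 mL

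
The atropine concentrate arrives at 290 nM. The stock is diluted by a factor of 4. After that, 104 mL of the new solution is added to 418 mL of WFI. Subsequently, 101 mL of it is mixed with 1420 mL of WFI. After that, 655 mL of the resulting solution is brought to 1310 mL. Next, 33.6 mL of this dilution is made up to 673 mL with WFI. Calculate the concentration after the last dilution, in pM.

23.9 pM

Overall dilution factor = 4 × 5.019 × 15.06 × 2 × 20.03 = 1.21 × 10⁴.
290 nM / 1.21 × 10⁴ = 0.0239 nM = 23.9 pM.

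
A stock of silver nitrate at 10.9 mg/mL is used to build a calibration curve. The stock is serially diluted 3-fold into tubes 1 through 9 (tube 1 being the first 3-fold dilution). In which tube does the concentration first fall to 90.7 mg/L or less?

tube 5

Tube n has concentration 10.9 mg/mL / 3ⁿ.
Need 3ⁿ ≥ 10.9 mg/mL / 90.7 mg/L = 120, so n ≥ 4.36.
First such tube: n = 5.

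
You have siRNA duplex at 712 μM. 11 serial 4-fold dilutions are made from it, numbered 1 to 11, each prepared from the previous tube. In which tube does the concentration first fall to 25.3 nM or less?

tube 8

Tube n has concentration 712 μM / 4ⁿ.
Need 4ⁿ ≥ 712 μM / 25.3 nM = 2.81 × 10⁴, so n ≥ 7.39.
First such tube: n = 8.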